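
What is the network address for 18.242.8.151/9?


IP:   00010010.11110010.00001000.10010111
Mask: 11111111.10000000.00000000.00000000
AND operation:
Net:  00010010.10000000.00000000.00000000
Network: 18.128.0.0/9


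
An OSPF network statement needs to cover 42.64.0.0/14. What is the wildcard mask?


Subnet mask: 255.252.0.0
Wildcard = 255.255.255.255 - subnet mask
255 - 255 = 0
255 - 252 = 3
255 - 0 = 255
255 - 0 = 255
Wildcard: 0.3.255.255


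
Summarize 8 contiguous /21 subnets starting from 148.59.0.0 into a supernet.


Original prefix: /21
Number of subnets: 8 = 2^3
New prefix = 21 - 3 = 18
Supernet: 148.59.0.0/18


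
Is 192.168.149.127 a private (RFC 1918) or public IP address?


RFC 1918 private ranges:
  10.0.0.0/8 (10.0.0.0 - 10.255.255.255)
  172.16.0.0/12 (172.16.0.0 - 172.31.255.255)
  192.168.0.0/16 (192.168.0.0 - 192.168.255.255)
Private (in 192.168.0.0/16)


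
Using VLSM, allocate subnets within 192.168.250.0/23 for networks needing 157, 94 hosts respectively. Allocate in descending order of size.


157 hosts -> /24 (254 usable): 192.168.250.0/24
94 hosts -> /25 (126 usable): 192.168.251.0/25
Allocation: 192.168.250.0/24 (157 hosts, 254 usable); 192.168.251.0/25 (94 hosts, 126 usable)


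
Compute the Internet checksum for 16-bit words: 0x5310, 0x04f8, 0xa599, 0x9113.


Sum all words (with carry folding):
+ 0x5310 = 0x5310
+ 0x04f8 = 0x5808
+ 0xa599 = 0xfda1
+ 0x9113 = 0x8eb5
One's complement: ~0x8eb5
Checksum = 0x714a


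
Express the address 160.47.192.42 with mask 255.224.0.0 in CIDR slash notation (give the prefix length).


Binary: 11111111.11100000.00000000.00000000
Count leading 1s
Prefix: /11


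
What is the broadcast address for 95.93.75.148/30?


Network: 95.93.75.148/30
Host bits = 2
Set all host bits to 1:
Broadcast: 95.93.75.151


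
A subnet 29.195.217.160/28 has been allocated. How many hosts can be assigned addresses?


Host bits = 32 - 28 = 4
Total addresses = 2^4 = 16
Usable = total - 2 (network and broadcast)
Usable hosts: 14


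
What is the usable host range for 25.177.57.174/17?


Network: 25.177.0.0
Broadcast: 25.177.127.255
First usable = network + 1
Last usable = broadcast - 1
Range: 25.177.0.1 to 25.177.127.254


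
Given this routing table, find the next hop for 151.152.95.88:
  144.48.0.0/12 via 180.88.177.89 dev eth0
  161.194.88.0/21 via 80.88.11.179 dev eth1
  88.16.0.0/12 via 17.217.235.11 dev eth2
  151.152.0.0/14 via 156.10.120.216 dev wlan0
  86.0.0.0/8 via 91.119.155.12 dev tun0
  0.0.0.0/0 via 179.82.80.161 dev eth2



Longest prefix match for 151.152.95.88:
  /12 144.48.0.0: no
  /21 161.194.88.0: no
  /12 88.16.0.0: no
  /14 151.152.0.0: MATCH
  /8 86.0.0.0: no
  /0 0.0.0.0: MATCH
Selected: next-hop 156.10.120.216 via wlan0 (matched /14)


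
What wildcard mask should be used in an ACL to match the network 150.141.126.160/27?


Subnet mask: 255.255.255.224
Wildcard = 255.255.255.255 - subnet mask
255 - 255 = 0
255 - 255 = 0
255 - 255 = 0
255 - 224 = 31
Wildcard: 0.0.0.31


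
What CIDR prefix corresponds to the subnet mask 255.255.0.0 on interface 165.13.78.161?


Binary: 11111111.11111111.00000000.00000000
Count leading 1s
Prefix: /16


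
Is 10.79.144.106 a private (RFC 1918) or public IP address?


RFC 1918 private ranges:
  10.0.0.0/8 (10.0.0.0 - 10.255.255.255)
  172.16.0.0/12 (172.16.0.0 - 172.31.255.255)
  192.168.0.0/16 (192.168.0.0 - 192.168.255.255)
Private (in 10.0.0.0/8)


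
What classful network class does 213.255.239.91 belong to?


First octet: 213
Binary: 11010101
110xxxxx -> Class C (192-223)
Class C, default mask 255.255.255.0 (/24)


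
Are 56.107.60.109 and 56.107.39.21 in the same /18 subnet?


Mask: 255.255.192.0
56.107.60.109 AND mask = 56.107.0.0
56.107.39.21 AND mask = 56.107.0.0
Yes, same subnet (56.107.0.0)


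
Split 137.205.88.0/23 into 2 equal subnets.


New prefix = 23 + 1 = 24
Each subnet has 256 addresses
  137.205.88.0/24
  137.205.89.0/24
Subnets: 137.205.88.0/24, 137.205.89.0/24


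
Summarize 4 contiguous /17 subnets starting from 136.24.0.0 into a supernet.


Original prefix: /17
Number of subnets: 4 = 2^2
New prefix = 17 - 2 = 15
Supernet: 136.24.0.0/15


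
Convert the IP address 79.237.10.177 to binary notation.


79 = 01001111
237 = 11101101
10 = 00001010
177 = 10110001
Binary: 01001111.11101101.00001010.10110001


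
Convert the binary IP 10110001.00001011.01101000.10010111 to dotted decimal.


10110001 = 177
00001011 = 11
01101000 = 104
10010111 = 151
IP: 177.11.104.151


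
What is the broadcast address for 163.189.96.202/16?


Network: 163.189.0.0/16
Host bits = 16
Set all host bits to 1:
Broadcast: 163.189.255.255


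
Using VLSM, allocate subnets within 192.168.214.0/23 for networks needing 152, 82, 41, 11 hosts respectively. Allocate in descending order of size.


152 hosts -> /24 (254 usable): 192.168.214.0/24
82 hosts -> /25 (126 usable): 192.168.215.0/25
41 hosts -> /26 (62 usable): 192.168.215.128/26
11 hosts -> /28 (14 usable): 192.168.215.192/28
Allocation: 192.168.214.0/24 (152 hosts, 254 usable); 192.168.215.0/25 (82 hosts, 126 usable); 192.168.215.128/26 (41 hosts, 62 usable); 192.168.215.192/28 (11 hosts, 14 usable)


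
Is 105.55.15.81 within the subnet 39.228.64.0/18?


Subnet network: 39.228.64.0
Test IP AND mask: 105.55.0.0
No, 105.55.15.81 is not in 39.228.64.0/18


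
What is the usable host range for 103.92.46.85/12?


Network: 103.80.0.0
Broadcast: 103.95.255.255
First usable = network + 1
Last usable = broadcast - 1
Range: 103.80.0.1 to 103.95.255.254


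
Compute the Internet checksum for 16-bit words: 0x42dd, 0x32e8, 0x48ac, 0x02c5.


Sum all words (with carry folding):
+ 0x42dd = 0x42dd
+ 0x32e8 = 0x75c5
+ 0x48ac = 0xbe71
+ 0x02c5 = 0xc136
One's complement: ~0xc136
Checksum = 0x3ec9


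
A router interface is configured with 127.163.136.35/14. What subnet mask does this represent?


/14 means 14 network bits, 18 host bits
Binary: 11111111111111000000000000000000
Mask: 255.252.0.0


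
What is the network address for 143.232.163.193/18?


IP:   10001111.11101000.10100011.11000001
Mask: 11111111.11111111.11000000.00000000
AND operation:
Net:  10001111.11101000.10000000.00000000
Network: 143.232.128.0/18


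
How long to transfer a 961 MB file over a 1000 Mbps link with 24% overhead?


Effective throughput = 1000 * (1 - 24/100) = 760 Mbps
File size in Mb = 961 * 8 = 7688 Mb
Time = 7688 / 760
Time = 10.1158 seconds


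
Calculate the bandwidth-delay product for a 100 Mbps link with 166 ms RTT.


BDP = bandwidth * RTT
= 100 Mbps * 166 ms
= 100 * 1e6 * 166 / 1000 bits
= 16600000 bits
= 2075000 bytes
= 2026.3672 KB
BDP = 16600000 bits (2075000 bytes)


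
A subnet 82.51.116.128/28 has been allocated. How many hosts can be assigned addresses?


Host bits = 32 - 28 = 4
Total addresses = 2^4 = 16
Usable = total - 2 (network and broadcast)
Usable hosts: 14


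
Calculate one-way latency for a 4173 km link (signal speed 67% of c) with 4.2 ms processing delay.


Speed = 0.67 * 3e5 km/s = 201000 km/s
Propagation delay = 4173 / 201000 = 0.0208 s = 20.7612 ms
Processing delay = 4.2 ms
Total one-way latency = 24.9612 ms


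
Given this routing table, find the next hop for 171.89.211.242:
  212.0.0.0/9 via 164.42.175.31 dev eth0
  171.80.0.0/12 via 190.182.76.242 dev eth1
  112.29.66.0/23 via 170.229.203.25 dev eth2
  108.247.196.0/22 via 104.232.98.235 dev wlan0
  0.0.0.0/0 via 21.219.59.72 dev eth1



Longest prefix match for 171.89.211.242:
  /9 212.0.0.0: no
  /12 171.80.0.0: MATCH
  /23 112.29.66.0: no
  /22 108.247.196.0: no
  /0 0.0.0.0: MATCH
Selected: next-hop 190.182.76.242 via eth1 (matched /12)


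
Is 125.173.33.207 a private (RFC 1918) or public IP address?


RFC 1918 private ranges:
  10.0.0.0/8 (10.0.0.0 - 10.255.255.255)
  172.16.0.0/12 (172.16.0.0 - 172.31.255.255)
  192.168.0.0/16 (192.168.0.0 - 192.168.255.255)
Public (not in any RFC 1918 range)


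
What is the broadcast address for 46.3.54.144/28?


Network: 46.3.54.144/28
Host bits = 4
Set all host bits to 1:
Broadcast: 46.3.54.159


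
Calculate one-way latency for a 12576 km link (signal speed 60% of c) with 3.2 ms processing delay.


Speed = 0.6 * 3e5 km/s = 180000 km/s
Propagation delay = 12576 / 180000 = 0.0699 s = 69.8667 ms
Processing delay = 3.2 ms
Total one-way latency = 73.0667 ms


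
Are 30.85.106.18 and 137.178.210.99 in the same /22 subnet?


Mask: 255.255.252.0
30.85.106.18 AND mask = 30.85.104.0
137.178.210.99 AND mask = 137.178.208.0
No, different subnets (30.85.104.0 vs 137.178.208.0)


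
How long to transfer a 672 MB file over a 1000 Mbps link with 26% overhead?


Effective throughput = 1000 * (1 - 26/100) = 740 Mbps
File size in Mb = 672 * 8 = 5376 Mb
Time = 5376 / 740
Time = 7.2649 seconds


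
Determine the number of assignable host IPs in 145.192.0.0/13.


Host bits = 32 - 13 = 19
Total addresses = 2^19 = 524288
Usable = total - 2 (network and broadcast)
Usable hosts: 524286


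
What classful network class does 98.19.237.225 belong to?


First octet: 98
Binary: 01100010
0xxxxxxx -> Class A (1-126)
Class A, default mask 255.0.0.0 (/8)


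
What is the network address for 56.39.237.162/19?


IP:   00111000.00100111.11101101.10100010
Mask: 11111111.11111111.11100000.00000000
AND operation:
Net:  00111000.00100111.11100000.00000000
Network: 56.39.224.0/19


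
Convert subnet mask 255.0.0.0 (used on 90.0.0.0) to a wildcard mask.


Subnet mask: 255.0.0.0
Wildcard = 255.255.255.255 - subnet mask
255 - 255 = 0
255 - 0 = 255
255 - 0 = 255
255 - 0 = 255
Wildcard: 0.255.255.255


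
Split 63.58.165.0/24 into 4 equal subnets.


New prefix = 24 + 2 = 26
Each subnet has 64 addresses
  63.58.165.0/26
  63.58.165.64/26
  63.58.165.128/26
  63.58.165.192/26
Subnets: 63.58.165.0/26, 63.58.165.64/26, 63.58.165.128/26, 63.58.165.192/26


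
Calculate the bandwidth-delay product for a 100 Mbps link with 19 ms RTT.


BDP = bandwidth * RTT
= 100 Mbps * 19 ms
= 100 * 1e6 * 19 / 1000 bits
= 1900000 bits
= 237500 bytes
= 231.9336 KB
BDP = 1900000 bits (237500 bytes)


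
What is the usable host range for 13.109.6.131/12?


Network: 13.96.0.0
Broadcast: 13.111.255.255
First usable = network + 1
Last usable = broadcast - 1
Range: 13.96.0.1 to 13.111.255.254


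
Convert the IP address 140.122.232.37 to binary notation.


140 = 10001100
122 = 01111010
232 = 11101000
37 = 00100101
Binary: 10001100.01111010.11101000.00100101


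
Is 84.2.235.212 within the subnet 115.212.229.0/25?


Subnet network: 115.212.229.0
Test IP AND mask: 84.2.235.128
No, 84.2.235.212 is not in 115.212.229.0/25


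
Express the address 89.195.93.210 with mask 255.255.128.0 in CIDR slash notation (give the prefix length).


Binary: 11111111.11111111.10000000.00000000
Count leading 1s
Prefix: /17


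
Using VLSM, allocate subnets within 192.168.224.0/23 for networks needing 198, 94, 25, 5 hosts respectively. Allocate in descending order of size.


198 hosts -> /24 (254 usable): 192.168.224.0/24
94 hosts -> /25 (126 usable): 192.168.225.0/25
25 hosts -> /27 (30 usable): 192.168.225.128/27
5 hosts -> /29 (6 usable): 192.168.225.160/29
Allocation: 192.168.224.0/24 (198 hosts, 254 usable); 192.168.225.0/25 (94 hosts, 126 usable); 192.168.225.128/27 (25 hosts, 30 usable); 192.168.225.160/29 (5 hosts, 6 usable)


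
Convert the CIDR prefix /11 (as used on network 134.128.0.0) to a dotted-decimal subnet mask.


/11 means 11 network bits, 21 host bits
Binary: 11111111111000000000000000000000
Mask: 255.224.0.0


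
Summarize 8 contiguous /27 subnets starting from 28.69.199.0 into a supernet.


Original prefix: /27
Number of subnets: 8 = 2^3
New prefix = 27 - 3 = 24
Supernet: 28.69.199.0/24


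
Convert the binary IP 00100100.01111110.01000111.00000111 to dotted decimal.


00100100 = 36
01111110 = 126
01000111 = 71
00000111 = 7
IP: 36.126.71.7


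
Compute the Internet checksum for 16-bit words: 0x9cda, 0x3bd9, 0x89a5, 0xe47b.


Sum all words (with carry folding):
+ 0x9cda = 0x9cda
+ 0x3bd9 = 0xd8b3
+ 0x89a5 = 0x6259
+ 0xe47b = 0x46d5
One's complement: ~0x46d5
Checksum = 0xb92a


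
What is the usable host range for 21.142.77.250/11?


Network: 21.128.0.0
Broadcast: 21.159.255.255
First usable = network + 1
Last usable = broadcast - 1
Range: 21.128.0.1 to 21.159.255.254


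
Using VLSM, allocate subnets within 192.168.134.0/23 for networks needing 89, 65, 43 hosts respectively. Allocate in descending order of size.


89 hosts -> /25 (126 usable): 192.168.134.0/25
65 hosts -> /25 (126 usable): 192.168.134.128/25
43 hosts -> /26 (62 usable): 192.168.135.0/26
Allocation: 192.168.134.0/25 (89 hosts, 126 usable); 192.168.134.128/25 (65 hosts, 126 usable); 192.168.135.0/26 (43 hosts, 62 usable)


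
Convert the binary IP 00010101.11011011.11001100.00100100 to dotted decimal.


00010101 = 21
11011011 = 219
11001100 = 204
00100100 = 36
IP: 21.219.204.36


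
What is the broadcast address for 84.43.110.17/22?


Network: 84.43.108.0/22
Host bits = 10
Set all host bits to 1:
Broadcast: 84.43.111.255


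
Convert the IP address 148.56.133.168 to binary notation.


148 = 10010100
56 = 00111000
133 = 10000101
168 = 10101000
Binary: 10010100.00111000.10000101.10101000


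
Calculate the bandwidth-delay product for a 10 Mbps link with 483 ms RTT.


BDP = bandwidth * RTT
= 10 Mbps * 483 ms
= 10 * 1e6 * 483 / 1000 bits
= 4830000 bits
= 603750 bytes
= 589.5996 KB
BDP = 4830000 bits (603750 bytes)


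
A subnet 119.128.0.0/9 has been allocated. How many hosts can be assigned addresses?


Host bits = 32 - 9 = 23
Total addresses = 2^23 = 8388608
Usable = total - 2 (network and broadcast)
Usable hosts: 8388606


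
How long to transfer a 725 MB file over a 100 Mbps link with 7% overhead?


Effective throughput = 100 * (1 - 7/100) = 93 Mbps
File size in Mb = 725 * 8 = 5800 Mb
Time = 5800 / 93
Time = 62.3656 seconds


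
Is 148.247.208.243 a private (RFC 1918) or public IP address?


RFC 1918 private ranges:
  10.0.0.0/8 (10.0.0.0 - 10.255.255.255)
  172.16.0.0/12 (172.16.0.0 - 172.31.255.255)
  192.168.0.0/16 (192.168.0.0 - 192.168.255.255)
Public (not in any RFC 1918 range)


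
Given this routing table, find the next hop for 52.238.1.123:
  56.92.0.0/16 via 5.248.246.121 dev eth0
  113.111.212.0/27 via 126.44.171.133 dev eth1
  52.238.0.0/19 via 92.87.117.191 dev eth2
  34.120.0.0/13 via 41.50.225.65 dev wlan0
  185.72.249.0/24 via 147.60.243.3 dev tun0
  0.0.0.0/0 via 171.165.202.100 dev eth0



Longest prefix match for 52.238.1.123:
  /16 56.92.0.0: no
  /27 113.111.212.0: no
  /19 52.238.0.0: MATCH
  /13 34.120.0.0: no
  /24 185.72.249.0: no
  /0 0.0.0.0: MATCH
Selected: next-hop 92.87.117.191 via eth2 (matched /19)


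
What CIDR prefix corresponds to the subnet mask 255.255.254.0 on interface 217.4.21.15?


Binary: 11111111.11111111.11111110.00000000
Count leading 1s
Prefix: /23


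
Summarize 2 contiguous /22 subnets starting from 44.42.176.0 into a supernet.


Original prefix: /22
Number of subnets: 2 = 2^1
New prefix = 22 - 1 = 21
Supernet: 44.42.176.0/21


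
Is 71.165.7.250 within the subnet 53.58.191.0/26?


Subnet network: 53.58.191.0
Test IP AND mask: 71.165.7.192
No, 71.165.7.250 is not in 53.58.191.0/26


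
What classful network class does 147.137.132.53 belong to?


First octet: 147
Binary: 10010011
10xxxxxx -> Class B (128-191)
Class B, default mask 255.255.0.0 (/16)


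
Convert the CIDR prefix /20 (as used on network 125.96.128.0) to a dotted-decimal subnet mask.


/20 means 20 network bits, 12 host bits
Binary: 11111111111111111111000000000000
Mask: 255.255.240.0


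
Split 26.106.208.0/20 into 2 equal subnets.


New prefix = 20 + 1 = 21
Each subnet has 2048 addresses
  26.106.208.0/21
  26.106.216.0/21
Subnets: 26.106.208.0/21, 26.106.216.0/21


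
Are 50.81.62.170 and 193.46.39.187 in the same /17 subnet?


Mask: 255.255.128.0
50.81.62.170 AND mask = 50.81.0.0
193.46.39.187 AND mask = 193.46.0.0
No, different subnets (50.81.0.0 vs 193.46.0.0)


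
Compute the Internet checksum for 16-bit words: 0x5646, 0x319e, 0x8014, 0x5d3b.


Sum all words (with carry folding):
+ 0x5646 = 0x5646
+ 0x319e = 0x87e4
+ 0x8014 = 0x07f9
+ 0x5d3b = 0x6534
One's complement: ~0x6534
Checksum = 0x9acb


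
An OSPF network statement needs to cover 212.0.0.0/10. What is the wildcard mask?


Subnet mask: 255.192.0.0
Wildcard = 255.255.255.255 - subnet mask
255 - 255 = 0
255 - 192 = 63
255 - 0 = 255
255 - 0 = 255
Wildcard: 0.63.255.255


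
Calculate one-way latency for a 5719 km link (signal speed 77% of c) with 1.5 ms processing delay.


Speed = 0.77 * 3e5 km/s = 231000 km/s
Propagation delay = 5719 / 231000 = 0.0248 s = 24.7576 ms
Processing delay = 1.5 ms
Total one-way latency = 26.2576 ms


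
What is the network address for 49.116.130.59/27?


IP:   00110001.01110100.10000010.00111011
Mask: 11111111.11111111.11111111.11100000
AND operation:
Net:  00110001.01110100.10000010.00100000
Network: 49.116.130.32/27


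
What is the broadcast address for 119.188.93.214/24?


Network: 119.188.93.0/24
Host bits = 8
Set all host bits to 1:
Broadcast: 119.188.93.255


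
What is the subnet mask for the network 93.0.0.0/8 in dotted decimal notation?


/8 means 8 network bits, 24 host bits
Binary: 11111111000000000000000000000000
Mask: 255.0.0.0


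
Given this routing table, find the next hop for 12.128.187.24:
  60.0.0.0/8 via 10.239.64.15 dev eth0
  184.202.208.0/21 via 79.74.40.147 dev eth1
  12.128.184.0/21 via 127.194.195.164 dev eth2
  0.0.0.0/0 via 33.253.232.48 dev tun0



Longest prefix match for 12.128.187.24:
  /8 60.0.0.0: no
  /21 184.202.208.0: no
  /21 12.128.184.0: MATCH
  /0 0.0.0.0: MATCH
Selected: next-hop 127.194.195.164 via eth2 (matched /21)


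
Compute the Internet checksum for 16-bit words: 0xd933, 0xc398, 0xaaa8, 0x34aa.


Sum all words (with carry folding):
+ 0xd933 = 0xd933
+ 0xc398 = 0x9ccc
+ 0xaaa8 = 0x4775
+ 0x34aa = 0x7c1f
One's complement: ~0x7c1f
Checksum = 0x83e0


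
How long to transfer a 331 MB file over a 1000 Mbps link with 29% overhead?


Effective throughput = 1000 * (1 - 29/100) = 710 Mbps
File size in Mb = 331 * 8 = 2648 Mb
Time = 2648 / 710
Time = 3.7296 seconds


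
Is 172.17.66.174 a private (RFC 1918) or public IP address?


RFC 1918 private ranges:
  10.0.0.0/8 (10.0.0.0 - 10.255.255.255)
  172.16.0.0/12 (172.16.0.0 - 172.31.255.255)
  192.168.0.0/16 (192.168.0.0 - 192.168.255.255)
Private (in 172.16.0.0/12)


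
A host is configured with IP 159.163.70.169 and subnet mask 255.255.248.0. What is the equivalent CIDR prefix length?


Binary: 11111111.11111111.11111000.00000000
Count leading 1s
Prefix: /21


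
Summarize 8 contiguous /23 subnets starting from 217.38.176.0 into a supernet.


Original prefix: /23
Number of subnets: 8 = 2^3
New prefix = 23 - 3 = 20
Supernet: 217.38.176.0/20


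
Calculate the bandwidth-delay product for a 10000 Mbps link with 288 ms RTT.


BDP = bandwidth * RTT
= 10000 Mbps * 288 ms
= 10000 * 1e6 * 288 / 1000 bits
= 2880000000 bits
= 360000000 bytes
= 351562.5 KB
BDP = 2880000000 bits (360000000 bytes)


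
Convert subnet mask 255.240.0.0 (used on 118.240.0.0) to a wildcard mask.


Subnet mask: 255.240.0.0
Wildcard = 255.255.255.255 - subnet mask
255 - 255 = 0
255 - 240 = 15
255 - 0 = 255
255 - 0 = 255
Wildcard: 0.15.255.255


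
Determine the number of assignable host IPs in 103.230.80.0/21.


Host bits = 32 - 21 = 11
Total addresses = 2^11 = 2048
Usable = total - 2 (network and broadcast)
Usable hosts: 2046


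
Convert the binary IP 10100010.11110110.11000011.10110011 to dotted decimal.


10100010 = 162
11110110 = 246
11000011 = 195
10110011 = 179
IP: 162.246.195.179


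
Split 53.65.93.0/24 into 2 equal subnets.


New prefix = 24 + 1 = 25
Each subnet has 128 addresses
  53.65.93.0/25
  53.65.93.128/25
Subnets: 53.65.93.0/25, 53.65.93.128/25


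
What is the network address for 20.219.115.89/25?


IP:   00010100.11011011.01110011.01011001
Mask: 11111111.11111111.11111111.10000000
AND operation:
Net:  00010100.11011011.01110011.00000000
Network: 20.219.115.0/25


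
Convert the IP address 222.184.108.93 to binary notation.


222 = 11011110
184 = 10111000
108 = 01101100
93 = 01011101
Binary: 11011110.10111000.01101100.01011101


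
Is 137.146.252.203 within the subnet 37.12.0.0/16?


Subnet network: 37.12.0.0
Test IP AND mask: 137.146.0.0
No, 137.146.252.203 is not in 37.12.0.0/16


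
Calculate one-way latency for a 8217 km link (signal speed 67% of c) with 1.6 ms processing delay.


Speed = 0.67 * 3e5 km/s = 201000 km/s
Propagation delay = 8217 / 201000 = 0.0409 s = 40.8806 ms
Processing delay = 1.6 ms
Total one-way latency = 42.4806 ms


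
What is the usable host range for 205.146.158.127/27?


Network: 205.146.158.96
Broadcast: 205.146.158.127
First usable = network + 1
Last usable = broadcast - 1
Range: 205.146.158.97 to 205.146.158.126


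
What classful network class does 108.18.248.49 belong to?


First octet: 108
Binary: 01101100
0xxxxxxx -> Class A (1-126)
Class A, default mask 255.0.0.0 (/8)


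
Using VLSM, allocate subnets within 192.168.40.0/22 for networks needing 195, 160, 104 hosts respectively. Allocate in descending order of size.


195 hosts -> /24 (254 usable): 192.168.40.0/24
160 hosts -> /24 (254 usable): 192.168.41.0/24
104 hosts -> /25 (126 usable): 192.168.42.0/25
Allocation: 192.168.40.0/24 (195 hosts, 254 usable); 192.168.41.0/24 (160 hosts, 254 usable); 192.168.42.0/25 (104 hosts, 126 usable)


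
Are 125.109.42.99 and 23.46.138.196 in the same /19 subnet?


Mask: 255.255.224.0
125.109.42.99 AND mask = 125.109.32.0
23.46.138.196 AND mask = 23.46.128.0
No, different subnets (125.109.32.0 vs 23.46.128.0)


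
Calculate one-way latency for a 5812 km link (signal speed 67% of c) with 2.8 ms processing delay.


Speed = 0.67 * 3e5 km/s = 201000 km/s
Propagation delay = 5812 / 201000 = 0.0289 s = 28.9154 ms
Processing delay = 2.8 ms
Total one-way latency = 31.7154 ms


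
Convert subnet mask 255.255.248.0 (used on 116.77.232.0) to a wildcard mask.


Subnet mask: 255.255.248.0
Wildcard = 255.255.255.255 - subnet mask
255 - 255 = 0
255 - 255 = 0
255 - 248 = 7
255 - 0 = 255
Wildcard: 0.0.7.255


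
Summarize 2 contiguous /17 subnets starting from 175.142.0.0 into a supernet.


Original prefix: /17
Number of subnets: 2 = 2^1
New prefix = 17 - 1 = 16
Supernet: 175.142.0.0/16


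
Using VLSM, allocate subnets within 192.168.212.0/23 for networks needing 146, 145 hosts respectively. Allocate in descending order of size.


146 hosts -> /24 (254 usable): 192.168.212.0/24
145 hosts -> /24 (254 usable): 192.168.213.0/24
Allocation: 192.168.212.0/24 (146 hosts, 254 usable); 192.168.213.0/24 (145 hosts, 254 usable)


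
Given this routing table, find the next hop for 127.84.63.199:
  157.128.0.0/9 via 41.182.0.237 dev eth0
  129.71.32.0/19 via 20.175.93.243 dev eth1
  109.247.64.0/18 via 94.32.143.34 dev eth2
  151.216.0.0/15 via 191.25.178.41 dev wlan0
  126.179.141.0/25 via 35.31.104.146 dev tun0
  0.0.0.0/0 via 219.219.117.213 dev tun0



Longest prefix match for 127.84.63.199:
  /9 157.128.0.0: no
  /19 129.71.32.0: no
  /18 109.247.64.0: no
  /15 151.216.0.0: no
  /25 126.179.141.0: no
  /0 0.0.0.0: MATCH
Selected: next-hop 219.219.117.213 via tun0 (matched /0)


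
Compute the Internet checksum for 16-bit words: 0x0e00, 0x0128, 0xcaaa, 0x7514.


Sum all words (with carry folding):
+ 0x0e00 = 0x0e00
+ 0x0128 = 0x0f28
+ 0xcaaa = 0xd9d2
+ 0x7514 = 0x4ee7
One's complement: ~0x4ee7
Checksum = 0xb118


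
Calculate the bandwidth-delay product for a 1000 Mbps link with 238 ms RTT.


BDP = bandwidth * RTT
= 1000 Mbps * 238 ms
= 1000 * 1e6 * 238 / 1000 bits
= 238000000 bits
= 29750000 bytes
= 29052.7344 KB
BDP = 238000000 bits (29750000 bytes)


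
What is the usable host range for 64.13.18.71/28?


Network: 64.13.18.64
Broadcast: 64.13.18.79
First usable = network + 1
Last usable = broadcast - 1
Range: 64.13.18.65 to 64.13.18.78


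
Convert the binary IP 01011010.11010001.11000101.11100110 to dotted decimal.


01011010 = 90
11010001 = 209
11000101 = 197
11100110 = 230
IP: 90.209.197.230


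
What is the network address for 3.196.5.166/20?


IP:   00000011.11000100.00000101.10100110
Mask: 11111111.11111111.11110000.00000000
AND operation:
Net:  00000011.11000100.00000000.00000000
Network: 3.196.0.0/20


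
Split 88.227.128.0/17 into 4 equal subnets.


New prefix = 17 + 2 = 19
Each subnet has 8192 addresses
  88.227.128.0/19
  88.227.160.0/19
  88.227.192.0/19
  88.227.224.0/19
Subnets: 88.227.128.0/19, 88.227.160.0/19, 88.227.192.0/19, 88.227.224.0/19


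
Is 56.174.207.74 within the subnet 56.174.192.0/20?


Subnet network: 56.174.192.0
Test IP AND mask: 56.174.192.0
Yes, 56.174.207.74 is in 56.174.192.0/20


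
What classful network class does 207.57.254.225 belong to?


First octet: 207
Binary: 11001111
110xxxxx -> Class C (192-223)
Class C, default mask 255.255.255.0 (/24)


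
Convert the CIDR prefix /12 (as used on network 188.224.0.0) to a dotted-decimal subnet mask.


/12 means 12 network bits, 20 host bits
Binary: 11111111111100000000000000000000
Mask: 255.240.0.0


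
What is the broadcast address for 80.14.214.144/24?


Network: 80.14.214.0/24
Host bits = 8
Set all host bits to 1:
Broadcast: 80.14.214.255


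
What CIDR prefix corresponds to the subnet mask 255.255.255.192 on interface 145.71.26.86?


Binary: 11111111.11111111.11111111.11000000
Count leading 1s
Prefix: /26


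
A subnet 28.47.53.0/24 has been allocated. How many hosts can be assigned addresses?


Host bits = 32 - 24 = 8
Total addresses = 2^8 = 256
Usable = total - 2 (network and broadcast)
Usable hosts: 254


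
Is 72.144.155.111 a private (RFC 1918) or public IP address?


RFC 1918 private ranges:
  10.0.0.0/8 (10.0.0.0 - 10.255.255.255)
  172.16.0.0/12 (172.16.0.0 - 172.31.255.255)
  192.168.0.0/16 (192.168.0.0 - 192.168.255.255)
Public (not in any RFC 1918 range)


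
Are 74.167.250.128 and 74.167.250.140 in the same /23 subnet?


Mask: 255.255.254.0
74.167.250.128 AND mask = 74.167.250.0
74.167.250.140 AND mask = 74.167.250.0
Yes, same subnet (74.167.250.0)


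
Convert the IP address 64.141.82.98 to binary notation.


64 = 01000000
141 = 10001101
82 = 01010010
98 = 01100010
Binary: 01000000.10001101.01010010.01100010


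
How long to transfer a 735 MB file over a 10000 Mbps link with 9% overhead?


Effective throughput = 10000 * (1 - 9/100) = 9100 Mbps
File size in Mb = 735 * 8 = 5880 Mb
Time = 5880 / 9100
Time = 0.6462 seconds


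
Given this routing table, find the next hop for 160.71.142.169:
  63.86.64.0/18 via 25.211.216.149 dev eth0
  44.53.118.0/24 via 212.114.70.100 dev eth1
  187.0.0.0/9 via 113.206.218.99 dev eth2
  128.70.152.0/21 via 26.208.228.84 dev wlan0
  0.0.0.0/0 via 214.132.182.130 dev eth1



Longest prefix match for 160.71.142.169:
  /18 63.86.64.0: no
  /24 44.53.118.0: no
  /9 187.0.0.0: no
  /21 128.70.152.0: no
  /0 0.0.0.0: MATCH
Selected: next-hop 214.132.182.130 via eth1 (matched /0)


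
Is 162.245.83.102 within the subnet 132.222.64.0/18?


Subnet network: 132.222.64.0
Test IP AND mask: 162.245.64.0
No, 162.245.83.102 is not in 132.222.64.0/18


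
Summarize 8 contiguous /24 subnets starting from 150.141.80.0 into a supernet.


Original prefix: /24
Number of subnets: 8 = 2^3
New prefix = 24 - 3 = 21
Supernet: 150.141.80.0/21


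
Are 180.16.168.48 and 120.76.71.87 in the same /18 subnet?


Mask: 255.255.192.0
180.16.168.48 AND mask = 180.16.128.0
120.76.71.87 AND mask = 120.76.64.0
No, different subnets (180.16.128.0 vs 120.76.64.0)


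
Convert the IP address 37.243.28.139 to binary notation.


37 = 00100101
243 = 11110011
28 = 00011100
139 = 10001011
Binary: 00100101.11110011.00011100.10001011


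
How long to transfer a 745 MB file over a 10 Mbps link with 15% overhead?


Effective throughput = 10 * (1 - 15/100) = 8.5 Mbps
File size in Mb = 745 * 8 = 5960 Mb
Time = 5960 / 8.5
Time = 701.1765 seconds


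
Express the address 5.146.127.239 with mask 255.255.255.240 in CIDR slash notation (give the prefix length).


Binary: 11111111.11111111.11111111.11110000
Count leading 1s
Prefix: /28


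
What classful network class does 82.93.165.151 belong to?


First octet: 82
Binary: 01010010
0xxxxxxx -> Class A (1-126)
Class A, default mask 255.0.0.0 (/8)


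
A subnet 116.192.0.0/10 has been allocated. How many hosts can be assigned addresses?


Host bits = 32 - 10 = 22
Total addresses = 2^22 = 4194304
Usable = total - 2 (network and broadcast)
Usable hosts: 4194302


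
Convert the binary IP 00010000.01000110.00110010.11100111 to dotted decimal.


00010000 = 16
01000110 = 70
00110010 = 50
11100111 = 231
IP: 16.70.50.231


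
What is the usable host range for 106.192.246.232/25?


Network: 106.192.246.128
Broadcast: 106.192.246.255
First usable = network + 1
Last usable = broadcast - 1
Range: 106.192.246.129 to 106.192.246.254


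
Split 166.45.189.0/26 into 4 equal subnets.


New prefix = 26 + 2 = 28
Each subnet has 16 addresses
  166.45.189.0/28
  166.45.189.16/28
  166.45.189.32/28
  166.45.189.48/28
Subnets: 166.45.189.0/28, 166.45.189.16/28, 166.45.189.32/28, 166.45.189.48/28


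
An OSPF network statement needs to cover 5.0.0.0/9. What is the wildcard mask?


Subnet mask: 255.128.0.0
Wildcard = 255.255.255.255 - subnet mask
255 - 255 = 0
255 - 128 = 127
255 - 0 = 255
255 - 0 = 255
Wildcard: 0.127.255.255


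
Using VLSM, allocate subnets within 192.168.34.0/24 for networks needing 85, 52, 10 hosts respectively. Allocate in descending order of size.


85 hosts -> /25 (126 usable): 192.168.34.0/25
52 hosts -> /26 (62 usable): 192.168.34.128/26
10 hosts -> /28 (14 usable): 192.168.34.192/28
Allocation: 192.168.34.0/25 (85 hosts, 126 usable); 192.168.34.128/26 (52 hosts, 62 usable); 192.168.34.192/28 (10 hosts, 14 usable)


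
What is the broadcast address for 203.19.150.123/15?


Network: 203.18.0.0/15
Host bits = 17
Set all host bits to 1:
Broadcast: 203.19.255.255


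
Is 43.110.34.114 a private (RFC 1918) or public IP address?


RFC 1918 private ranges:
  10.0.0.0/8 (10.0.0.0 - 10.255.255.255)
  172.16.0.0/12 (172.16.0.0 - 172.31.255.255)
  192.168.0.0/16 (192.168.0.0 - 192.168.255.255)
Public (not in any RFC 1918 range)


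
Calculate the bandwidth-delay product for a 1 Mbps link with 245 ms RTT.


BDP = bandwidth * RTT
= 1 Mbps * 245 ms
= 1 * 1e6 * 245 / 1000 bits
= 245000 bits
= 30625 bytes
= 29.9072 KB
BDP = 245000 bits (30625 bytes)


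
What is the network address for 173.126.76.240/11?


IP:   10101101.01111110.01001100.11110000
Mask: 11111111.11100000.00000000.00000000
AND operation:
Net:  10101101.01100000.00000000.00000000
Network: 173.96.0.0/11


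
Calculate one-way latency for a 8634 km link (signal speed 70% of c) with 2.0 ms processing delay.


Speed = 0.7 * 3e5 km/s = 210000 km/s
Propagation delay = 8634 / 210000 = 0.0411 s = 41.1143 ms
Processing delay = 2.0 ms
Total one-way latency = 43.1143 ms


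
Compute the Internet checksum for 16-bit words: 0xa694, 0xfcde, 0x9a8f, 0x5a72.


Sum all words (with carry folding):
+ 0xa694 = 0xa694
+ 0xfcde = 0xa373
+ 0x9a8f = 0x3e03
+ 0x5a72 = 0x9875
One's complement: ~0x9875
Checksum = 0x678a


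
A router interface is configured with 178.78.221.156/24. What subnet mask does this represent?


/24 means 24 network bits, 8 host bits
Binary: 11111111111111111111111100000000
Mask: 255.255.255.0


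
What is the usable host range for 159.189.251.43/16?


Network: 159.189.0.0
Broadcast: 159.189.255.255
First usable = network + 1
Last usable = broadcast - 1
Range: 159.189.0.1 to 159.189.255.254


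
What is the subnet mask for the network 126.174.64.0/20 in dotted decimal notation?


/20 means 20 network bits, 12 host bits
Binary: 11111111111111111111000000000000
Mask: 255.255.240.0


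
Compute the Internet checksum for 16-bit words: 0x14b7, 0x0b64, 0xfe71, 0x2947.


Sum all words (with carry folding):
+ 0x14b7 = 0x14b7
+ 0x0b64 = 0x201b
+ 0xfe71 = 0x1e8d
+ 0x2947 = 0x47d4
One's complement: ~0x47d4
Checksum = 0xb82b


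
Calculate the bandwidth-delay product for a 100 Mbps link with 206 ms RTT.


BDP = bandwidth * RTT
= 100 Mbps * 206 ms
= 100 * 1e6 * 206 / 1000 bits
= 20600000 bits
= 2575000 bytes
= 2514.6484 KB
BDP = 20600000 bits (2575000 bytes)


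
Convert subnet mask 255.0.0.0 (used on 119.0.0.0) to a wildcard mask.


Subnet mask: 255.0.0.0
Wildcard = 255.255.255.255 - subnet mask
255 - 255 = 0
255 - 0 = 255
255 - 0 = 255
255 - 0 = 255
Wildcard: 0.255.255.255


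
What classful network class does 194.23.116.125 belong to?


First octet: 194
Binary: 11000010
110xxxxx -> Class C (192-223)
Class C, default mask 255.255.255.0 (/24)


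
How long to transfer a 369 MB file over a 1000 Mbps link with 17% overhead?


Effective throughput = 1000 * (1 - 17/100) = 830 Mbps
File size in Mb = 369 * 8 = 2952 Mb
Time = 2952 / 830
Time = 3.5566 seconds


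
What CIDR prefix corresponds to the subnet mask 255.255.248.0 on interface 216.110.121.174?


Binary: 11111111.11111111.11111000.00000000
Count leading 1s
Prefix: /21


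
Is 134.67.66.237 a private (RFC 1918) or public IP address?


RFC 1918 private ranges:
  10.0.0.0/8 (10.0.0.0 - 10.255.255.255)
  172.16.0.0/12 (172.16.0.0 - 172.31.255.255)
  192.168.0.0/16 (192.168.0.0 - 192.168.255.255)
Public (not in any RFC 1918 range)


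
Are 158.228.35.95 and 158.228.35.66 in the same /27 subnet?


Mask: 255.255.255.224
158.228.35.95 AND mask = 158.228.35.64
158.228.35.66 AND mask = 158.228.35.64
Yes, same subnet (158.228.35.64)


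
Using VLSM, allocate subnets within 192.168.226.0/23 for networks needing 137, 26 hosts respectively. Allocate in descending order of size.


137 hosts -> /24 (254 usable): 192.168.226.0/24
26 hosts -> /27 (30 usable): 192.168.227.0/27
Allocation: 192.168.226.0/24 (137 hosts, 254 usable); 192.168.227.0/27 (26 hosts, 30 usable)


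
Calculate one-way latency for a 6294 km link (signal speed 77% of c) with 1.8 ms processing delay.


Speed = 0.77 * 3e5 km/s = 231000 km/s
Propagation delay = 6294 / 231000 = 0.0272 s = 27.2468 ms
Processing delay = 1.8 ms
Total one-way latency = 29.0468 ms


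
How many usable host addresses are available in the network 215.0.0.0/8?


Host bits = 32 - 8 = 24
Total addresses = 2^24 = 16777216
Usable = total - 2 (network and broadcast)
Usable hosts: 16777214


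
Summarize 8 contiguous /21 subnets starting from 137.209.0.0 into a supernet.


Original prefix: /21
Number of subnets: 8 = 2^3
New prefix = 21 - 3 = 18
Supernet: 137.209.0.0/18


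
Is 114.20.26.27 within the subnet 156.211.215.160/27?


Subnet network: 156.211.215.160
Test IP AND mask: 114.20.26.0
No, 114.20.26.27 is not in 156.211.215.160/27


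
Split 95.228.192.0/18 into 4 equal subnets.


New prefix = 18 + 2 = 20
Each subnet has 4096 addresses
  95.228.192.0/20
  95.228.208.0/20
  95.228.224.0/20
  95.228.240.0/20
Subnets: 95.228.192.0/20, 95.228.208.0/20, 95.228.224.0/20, 95.228.240.0/20


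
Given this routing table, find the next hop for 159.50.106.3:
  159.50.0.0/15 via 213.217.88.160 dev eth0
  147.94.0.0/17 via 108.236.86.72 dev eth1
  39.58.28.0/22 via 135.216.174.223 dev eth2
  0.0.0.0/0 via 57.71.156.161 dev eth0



Longest prefix match for 159.50.106.3:
  /15 159.50.0.0: MATCH
  /17 147.94.0.0: no
  /22 39.58.28.0: no
  /0 0.0.0.0: MATCH
Selected: next-hop 213.217.88.160 via eth0 (matched /15)


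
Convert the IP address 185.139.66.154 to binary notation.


185 = 10111001
139 = 10001011
66 = 01000010
154 = 10011010
Binary: 10111001.10001011.01000010.10011010


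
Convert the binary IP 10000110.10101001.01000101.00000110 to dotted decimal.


10000110 = 134
10101001 = 169
01000101 = 69
00000110 = 6
IP: 134.169.69.6


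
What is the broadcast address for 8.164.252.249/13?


Network: 8.160.0.0/13
Host bits = 19
Set all host bits to 1:
Broadcast: 8.167.255.255


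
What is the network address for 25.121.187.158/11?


IP:   00011001.01111001.10111011.10011110
Mask: 11111111.11100000.00000000.00000000
AND operation:
Net:  00011001.01100000.00000000.00000000
Network: 25.96.0.0/11


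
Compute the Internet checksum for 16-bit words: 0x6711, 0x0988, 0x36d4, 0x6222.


Sum all words (with carry folding):
+ 0x6711 = 0x6711
+ 0x0988 = 0x7099
+ 0x36d4 = 0xa76d
+ 0x6222 = 0x0990
One's complement: ~0x0990
Checksum = 0xf66f


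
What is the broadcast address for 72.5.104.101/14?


Network: 72.4.0.0/14
Host bits = 18
Set all host bits to 1:
Broadcast: 72.7.255.255


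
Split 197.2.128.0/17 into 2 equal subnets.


New prefix = 17 + 1 = 18
Each subnet has 16384 addresses
  197.2.128.0/18
  197.2.192.0/18
Subnets: 197.2.128.0/18, 197.2.192.0/18


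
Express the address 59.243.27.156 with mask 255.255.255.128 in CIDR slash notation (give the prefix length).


Binary: 11111111.11111111.11111111.10000000
Count leading 1s
Prefix: /25


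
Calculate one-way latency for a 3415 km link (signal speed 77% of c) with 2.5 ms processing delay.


Speed = 0.77 * 3e5 km/s = 231000 km/s
Propagation delay = 3415 / 231000 = 0.0148 s = 14.7835 ms
Processing delay = 2.5 ms
Total one-way latency = 17.2835 ms


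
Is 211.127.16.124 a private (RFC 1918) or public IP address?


RFC 1918 private ranges:
  10.0.0.0/8 (10.0.0.0 - 10.255.255.255)
  172.16.0.0/12 (172.16.0.0 - 172.31.255.255)
  192.168.0.0/16 (192.168.0.0 - 192.168.255.255)
Public (not in any RFC 1918 range)


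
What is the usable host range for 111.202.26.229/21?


Network: 111.202.24.0
Broadcast: 111.202.31.255
First usable = network + 1
Last usable = broadcast - 1
Range: 111.202.24.1 to 111.202.31.254


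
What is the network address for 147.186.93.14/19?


IP:   10010011.10111010.01011101.00001110
Mask: 11111111.11111111.11100000.00000000
AND operation:
Net:  10010011.10111010.01000000.00000000
Network: 147.186.64.0/19


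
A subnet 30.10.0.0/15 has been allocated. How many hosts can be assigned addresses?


Host bits = 32 - 15 = 17
Total addresses = 2^17 = 131072
Usable = total - 2 (network and broadcast)
Usable hosts: 131070


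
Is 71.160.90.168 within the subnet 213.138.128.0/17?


Subnet network: 213.138.128.0
Test IP AND mask: 71.160.0.0
No, 71.160.90.168 is not in 213.138.128.0/17


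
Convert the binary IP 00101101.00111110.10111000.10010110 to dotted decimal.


00101101 = 45
00111110 = 62
10111000 = 184
10010110 = 150
IP: 45.62.184.150


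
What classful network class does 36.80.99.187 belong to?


First octet: 36
Binary: 00100100
0xxxxxxx -> Class A (1-126)
Class A, default mask 255.0.0.0 (/8)


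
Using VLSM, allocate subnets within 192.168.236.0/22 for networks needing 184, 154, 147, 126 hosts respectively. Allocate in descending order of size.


184 hosts -> /24 (254 usable): 192.168.236.0/24
154 hosts -> /24 (254 usable): 192.168.237.0/24
147 hosts -> /24 (254 usable): 192.168.238.0/24
126 hosts -> /25 (126 usable): 192.168.239.0/25
Allocation: 192.168.236.0/24 (184 hosts, 254 usable); 192.168.237.0/24 (154 hosts, 254 usable); 192.168.238.0/24 (147 hosts, 254 usable); 192.168.239.0/25 (126 hosts, 126 usable)


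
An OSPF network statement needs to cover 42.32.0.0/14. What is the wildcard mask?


Subnet mask: 255.252.0.0
Wildcard = 255.255.255.255 - subnet mask
255 - 255 = 0
255 - 252 = 3
255 - 0 = 255
255 - 0 = 255
Wildcard: 0.3.255.255
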